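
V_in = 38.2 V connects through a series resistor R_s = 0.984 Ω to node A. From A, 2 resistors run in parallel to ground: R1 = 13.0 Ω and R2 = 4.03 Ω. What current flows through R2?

I ≈ 7.18 A

Combine the parallel branches: R_p = (1/13.0 + 1/4.03)⁻¹ = 3.076 Ω.
V_A = 38.2 × 3.076/4.060 = 28.94 V.
I(R2) = V_A / R2 = 28.94/4.03 = 7.182 A.
(Check via current divider: I_total = 9.408 A; share G_k/ΣG = 0.7634 → same result.)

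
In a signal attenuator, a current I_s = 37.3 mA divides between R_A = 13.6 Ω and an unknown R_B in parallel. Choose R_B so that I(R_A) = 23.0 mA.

R_B ≈ 21.9 Ω

Two-branch current divider: I_A = I_s · R_B/(R_A + R_B).
23.0/37.3 = R_B/(R_A + R_B) → R_B = R_A · (0.6166)/(1 − 0.6166) = 13.6 × 1.608 = 21.87 Ω.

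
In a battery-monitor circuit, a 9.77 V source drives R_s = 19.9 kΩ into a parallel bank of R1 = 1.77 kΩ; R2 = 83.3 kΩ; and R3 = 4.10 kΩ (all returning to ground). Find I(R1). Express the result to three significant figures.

Parallel bank: R_p = 1/(1/1.77 + 1/83.3 + 1/4.10) = 1.218 kΩ.
V_A by voltage divider: V_A = 9.77 × 1.218/(19.9 + 1.218) = 0.5636 V.
Branch current I = V_A/R1 = 0.5636/1.77 = 0.3184 mA.
(Equivalently: I_total = 0.4626 mA, then current-divider fraction G_k/ΣG = 0.6883.)

I ≈ 0.318 mA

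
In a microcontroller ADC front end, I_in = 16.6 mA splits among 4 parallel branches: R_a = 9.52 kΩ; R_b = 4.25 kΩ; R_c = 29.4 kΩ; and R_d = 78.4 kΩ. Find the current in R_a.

ΣG = 1/9.52 + 1/4.25 + 1/29.4 + 1/78.4 = 0.3871.
By the current-divider rule, I = I_in · G_k/ΣG = 16.6 × 0.2714 = 4.504 mA.

I ≈ 4.50 mA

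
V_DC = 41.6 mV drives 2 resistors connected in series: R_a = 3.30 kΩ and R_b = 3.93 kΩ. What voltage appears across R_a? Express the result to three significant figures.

Series total: ΣR = 3.30 + 3.93 = 7.230 kΩ.
V = V_DC · R/ΣR = 41.6 × 0.4564 = 18.99 mV.

V ≈ 19.0 mV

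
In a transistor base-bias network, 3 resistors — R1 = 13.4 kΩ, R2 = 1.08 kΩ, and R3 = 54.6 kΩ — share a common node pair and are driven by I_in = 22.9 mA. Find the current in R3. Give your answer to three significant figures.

Conductances: ΣG = 1/13.4 + 1/1.08 + 1/54.6 = 1.019 (1/kΩ).
Current divider: I(R3) = I_in · G_k/ΣG = 22.9 × (0.01832/1.019) = 22.9 × 0.01798 = 0.4116 mA.

I ≈ 0.412 mA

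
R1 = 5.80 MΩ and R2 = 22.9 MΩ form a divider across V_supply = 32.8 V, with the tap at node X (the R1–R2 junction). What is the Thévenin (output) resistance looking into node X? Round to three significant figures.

R_th ≈ 4.63 MΩ

Zeroing V_supply shorts the top of R1 to ground, so R_th = R1 ‖ R2 = 4.628 MΩ.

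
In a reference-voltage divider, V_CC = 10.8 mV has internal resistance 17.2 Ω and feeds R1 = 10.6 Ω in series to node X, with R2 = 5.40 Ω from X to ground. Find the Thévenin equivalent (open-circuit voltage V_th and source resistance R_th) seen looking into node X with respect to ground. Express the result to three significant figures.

R1' = 17.2 + 10.6 = 27.80 Ω (source resistance + R1).
V_th is the unloaded tap voltage: V_CC · R2/(R1'+R2) = 10.8 × 0.1627 = 1.757 mV.
Zeroing V_CC shorts the top of R1' to ground, so R_th = R1' ‖ R2 = 4.522 Ω.

V_th ≈ 1.76 mV, R_th ≈ 4.52 Ω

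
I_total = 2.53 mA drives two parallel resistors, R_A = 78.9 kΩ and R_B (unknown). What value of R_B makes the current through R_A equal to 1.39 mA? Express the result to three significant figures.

R_B ≈ 96.2 kΩ

In a two-way split, I_A/I_total = R_B/(R_A + R_B).
With f = 0.5494, R_B = R_A · f/(1−f) = 78.9 × 1.219 = 96.20 kΩ.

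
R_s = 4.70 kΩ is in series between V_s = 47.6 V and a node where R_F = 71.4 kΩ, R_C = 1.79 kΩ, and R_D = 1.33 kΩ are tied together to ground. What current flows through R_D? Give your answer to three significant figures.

Equivalent of the parallel group: R_p = 0.7550 kΩ.
V_A by voltage divider: V_A = 47.6 × 0.7550/(4.70 + 0.7550) = 6.588 V.
I(R_D) = V_A / R_D = 6.588/1.33 = 4.953 mA.

I ≈ 4.95 mA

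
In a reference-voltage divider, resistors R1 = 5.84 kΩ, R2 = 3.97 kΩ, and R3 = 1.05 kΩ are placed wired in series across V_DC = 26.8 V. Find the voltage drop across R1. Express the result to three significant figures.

Total series resistance ΣR = 5.84 + 3.97 + 1.05 = 10.86 kΩ.
Voltage divider: V = V_DC · (5.840 / 10.86) = 26.8 × 0.5378 = 14.41 V.

V ≈ 14.4 V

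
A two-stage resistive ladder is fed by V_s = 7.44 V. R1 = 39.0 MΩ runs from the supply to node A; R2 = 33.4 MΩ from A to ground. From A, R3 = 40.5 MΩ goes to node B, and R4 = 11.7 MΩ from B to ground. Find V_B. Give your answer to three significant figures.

Node A sees R2 in parallel with the series input of stage 2, R3 + R4 = 52.20 MΩ.
R2 ‖ (R3+R4) = 20.37 MΩ.
First divider: V_A = V_s · 20.37/(39.0 + 20.37) = 2.552 V.
Then the unloaded second divider: V_B = V_A × R4/(R3+R4) = 2.552 × 0.2241 = 0.5721 V.

V_B ≈ 0.572 V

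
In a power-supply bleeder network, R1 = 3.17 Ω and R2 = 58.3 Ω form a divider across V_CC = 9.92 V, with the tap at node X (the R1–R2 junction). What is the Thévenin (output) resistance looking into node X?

With V_CC suppressed (replaced by a short), R_th = R1 ‖ R2 = (3.170 × 58.3)/(3.170 + 58.3) = 3.007 Ω.

R_th ≈ 3.01 Ω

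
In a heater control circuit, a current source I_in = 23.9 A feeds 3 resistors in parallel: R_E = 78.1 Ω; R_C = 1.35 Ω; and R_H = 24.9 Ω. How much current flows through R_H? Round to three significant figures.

I ≈ 1.21 A

ΣG = 1/78.1 + 1/1.35 + 1/24.9 = 0.7937.
Current divider: I(R_H) = I_in · G_k/ΣG = 23.9 × (0.04016/0.7937) = 23.9 × 0.05060 = 1.209 A.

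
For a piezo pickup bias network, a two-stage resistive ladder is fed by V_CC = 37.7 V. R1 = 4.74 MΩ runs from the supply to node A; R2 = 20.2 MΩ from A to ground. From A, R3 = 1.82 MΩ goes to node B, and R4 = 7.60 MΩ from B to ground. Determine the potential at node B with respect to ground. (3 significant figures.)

The second stage (R3 + R4 = 9.420 MΩ) loads node A in parallel with R2.
R2 ‖ (R3+R4) = 6.424 MΩ.
V_A = 37.7 × 6.424/(4.74 + 6.424) = 21.69 V.
V_B = V_A × 0.8068 = 17.50 V.

V_B ≈ 17.5 V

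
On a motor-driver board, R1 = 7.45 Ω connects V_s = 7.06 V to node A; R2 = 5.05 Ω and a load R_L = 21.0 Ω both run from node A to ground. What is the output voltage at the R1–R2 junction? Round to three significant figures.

V_out ≈ 2.49 V

The load sits in parallel with R2, giving an effective lower resistance R2' = R2·R_L/(R2+R_L) = 4.071 Ω.
Voltage divider with the loaded lower leg: V_out = 7.06 × 4.071/(7.45 + 4.071) = 7.06 × 0.3534 = 2.495 V.
(Unloaded it would be 2.85 V; the load pulls it down.)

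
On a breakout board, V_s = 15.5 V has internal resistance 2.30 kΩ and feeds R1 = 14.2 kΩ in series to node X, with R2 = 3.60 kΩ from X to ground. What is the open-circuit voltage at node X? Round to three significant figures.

R1' = 2.30 + 14.2 = 16.50 kΩ (source resistance + R1).
V_th is the unloaded tap voltage: V_s · R2/(R1'+R2) = 15.5 × 0.1791 = 2.776 V.

V_th ≈ 2.78 V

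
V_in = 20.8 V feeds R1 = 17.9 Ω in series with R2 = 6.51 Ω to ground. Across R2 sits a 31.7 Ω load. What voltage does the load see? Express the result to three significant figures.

The load sits in parallel with R2, giving an effective lower resistance R2' = R2·R_L/(R2+R_L) = 5.401 Ω.
Now apply the divider: V_out = 20.8 × 0.2318 = 4.821 V.

V_out ≈ 4.82 V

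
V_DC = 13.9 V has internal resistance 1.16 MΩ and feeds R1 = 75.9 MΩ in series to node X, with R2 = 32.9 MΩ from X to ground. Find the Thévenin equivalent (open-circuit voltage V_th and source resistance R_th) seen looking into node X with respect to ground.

V_th ≈ 4.16 V, R_th ≈ 23.1 MΩ

R1' = 1.16 + 75.9 = 77.06 MΩ (source resistance + R1).
With X open, the divider is unloaded: V_th = 13.9 × 32.9/110.0 = 4.159 V.
Looking into X with the source shorted: R_th = R1'·R2/(R1'+R2) = 77.06 × 32.9/110.0 = 23.06 MΩ.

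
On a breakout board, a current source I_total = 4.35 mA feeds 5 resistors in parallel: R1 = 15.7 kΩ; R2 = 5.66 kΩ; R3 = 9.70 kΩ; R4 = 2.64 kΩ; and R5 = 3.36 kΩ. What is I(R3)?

I ≈ 0.440 mA

Total conductance ΣG = 1/15.7 + 1/5.66 + 1/9.70 + 1/2.64 + 1/3.36 = 1.020 (units of 1/kΩ).
R3 takes the fraction G_k/ΣG = 0.1031/1.020 = 0.1011, so I = 4.35 × 0.1011 = 0.4397 mA.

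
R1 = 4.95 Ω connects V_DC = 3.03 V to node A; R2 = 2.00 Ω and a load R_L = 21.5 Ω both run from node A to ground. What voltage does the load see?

V_out ≈ 0.818 V

The load sits in parallel with R2, giving an effective lower resistance R2' = R2·R_L/(R2+R_L) = 1.830 Ω.
Now apply the divider: V_out = 3.03 × 0.2699 = 0.8178 V.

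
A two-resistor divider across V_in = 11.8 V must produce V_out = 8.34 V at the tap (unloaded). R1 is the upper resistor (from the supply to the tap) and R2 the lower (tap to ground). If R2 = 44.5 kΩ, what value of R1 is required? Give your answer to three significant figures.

V_out/V_in = R2/(R1+R2) = 0.7068.
R1 = R2·(1/k − 1) = 44.5 × 0.4149 = 18.46 kΩ.

R1 ≈ 18.5 kΩ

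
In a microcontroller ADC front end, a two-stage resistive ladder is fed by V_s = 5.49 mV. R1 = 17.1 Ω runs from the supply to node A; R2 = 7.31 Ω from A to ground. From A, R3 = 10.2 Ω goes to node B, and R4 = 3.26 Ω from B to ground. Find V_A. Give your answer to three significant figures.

Node A sees R2 in parallel with the series input of stage 2, R3 + R4 = 13.46 Ω.
R2 ‖ (R3+R4) = 4.737 Ω.
First divider: V_A = V_s · 4.737/(17.1 + 4.737) = 1.191 mV.

V_A ≈ 1.19 mV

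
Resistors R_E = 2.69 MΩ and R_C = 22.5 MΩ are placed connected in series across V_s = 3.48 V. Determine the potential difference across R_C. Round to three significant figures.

ΣR = 2.69 + 22.5 = 25.19 MΩ.
V = V_s · R/ΣR = 3.48 × 0.8932 = 3.108 V.

V ≈ 3.11 V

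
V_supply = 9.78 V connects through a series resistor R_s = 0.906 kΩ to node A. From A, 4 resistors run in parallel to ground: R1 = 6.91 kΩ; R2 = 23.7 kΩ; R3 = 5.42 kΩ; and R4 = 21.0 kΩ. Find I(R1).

Equivalent of the parallel group: R_p = 2.386 kΩ.
V_A = 9.78 × 2.386/3.292 = 7.089 V.
Branch current I = V_A/R1 = 7.089/6.91 = 1.026 mA.

I ≈ 1.03 mA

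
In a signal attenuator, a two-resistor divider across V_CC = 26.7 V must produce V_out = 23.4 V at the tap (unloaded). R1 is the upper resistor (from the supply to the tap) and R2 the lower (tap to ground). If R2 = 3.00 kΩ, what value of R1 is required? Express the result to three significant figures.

R1 ≈ 0.423 kΩ

V_out/V_CC = R2/(R1+R2) = 0.8764.
R1 = R2·(1/k − 1) = 3.00 × 0.1410 = 0.4231 kΩ.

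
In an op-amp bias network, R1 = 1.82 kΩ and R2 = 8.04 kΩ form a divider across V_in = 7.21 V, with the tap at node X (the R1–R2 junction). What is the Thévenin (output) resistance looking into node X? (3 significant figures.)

R_th ≈ 1.48 kΩ

Looking into X with the source shorted: R_th = R1·R2/(R1+R2) = 1.820 × 8.04/9.860 = 1.484 kΩ.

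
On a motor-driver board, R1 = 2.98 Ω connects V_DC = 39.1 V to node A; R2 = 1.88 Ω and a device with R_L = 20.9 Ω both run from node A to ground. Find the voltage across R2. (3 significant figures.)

V_out ≈ 14.3 V

The load sits in parallel with R2, giving an effective lower resistance R2' = R2·R_L/(R2+R_L) = 1.725 Ω.
Then V_out = V_DC · R2'/(R1 + R2') = 39.1 × 1.725/4.705 = 14.33 V.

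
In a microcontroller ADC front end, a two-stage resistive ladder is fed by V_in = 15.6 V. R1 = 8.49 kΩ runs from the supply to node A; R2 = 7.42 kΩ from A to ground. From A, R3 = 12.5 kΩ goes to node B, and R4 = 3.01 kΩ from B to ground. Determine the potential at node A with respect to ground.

Looking into the second stage from A: R3 + R4 = 15.51 kΩ appears in parallel with R2.
Effective lower resistance at A: R2 ‖ 15.51 = 5.019 kΩ.
So V_A = 15.6 × 0.3715 = 5.796 V.

V_A ≈ 5.80 V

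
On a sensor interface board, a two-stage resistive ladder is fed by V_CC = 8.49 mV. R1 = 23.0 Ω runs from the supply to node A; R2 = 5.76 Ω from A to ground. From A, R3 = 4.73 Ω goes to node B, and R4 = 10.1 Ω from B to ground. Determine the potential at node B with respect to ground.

V_B ≈ 0.884 mV

Looking into the second stage from A: R3 + R4 = 14.83 Ω appears in parallel with R2.
R2 ‖ (R3+R4) = 4.149 Ω.
First divider: V_A = V_CC · 4.149/(23.0 + 4.149) = 1.297 mV.
Then the unloaded second divider: V_B = V_A × R4/(R3+R4) = 1.297 × 0.6811 = 0.8836 mV.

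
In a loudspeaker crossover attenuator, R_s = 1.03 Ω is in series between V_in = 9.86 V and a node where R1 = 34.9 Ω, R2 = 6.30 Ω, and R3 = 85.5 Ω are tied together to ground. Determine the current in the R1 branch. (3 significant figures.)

I ≈ 0.234 A

Equivalent of the parallel group: R_p = 5.023 Ω.
V_A by voltage divider: V_A = 9.86 × 5.023/(1.03 + 5.023) = 8.182 V.
Branch current I = V_A/R1 = 8.182/34.9 = 0.2344 A.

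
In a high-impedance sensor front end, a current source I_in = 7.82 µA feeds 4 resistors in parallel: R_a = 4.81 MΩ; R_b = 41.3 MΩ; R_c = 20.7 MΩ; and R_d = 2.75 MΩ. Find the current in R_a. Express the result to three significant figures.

Conductances: ΣG = 1/4.81 + 1/41.3 + 1/20.7 + 1/2.75 = 0.6441 (1/MΩ).
Current divider: I(R_a) = I_in · G_k/ΣG = 7.82 × (0.2079/0.6441) = 7.82 × 0.3228 = 2.524 µA.

I ≈ 2.52 µA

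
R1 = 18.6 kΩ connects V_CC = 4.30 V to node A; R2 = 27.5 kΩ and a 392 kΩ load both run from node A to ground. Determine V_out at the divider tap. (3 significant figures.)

R2 ‖ R_L = (27.5 × 392)/(27.5 + 392) = 25.70 kΩ.
Voltage divider with the loaded lower leg: V_out = 4.30 × 25.70/(18.6 + 25.70) = 4.30 × 0.5801 = 2.494 V.

V_out ≈ 2.49 V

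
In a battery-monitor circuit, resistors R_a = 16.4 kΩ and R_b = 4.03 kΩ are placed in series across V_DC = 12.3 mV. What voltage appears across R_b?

V ≈ 2.43 mV

ΣR = 16.4 + 4.03 = 20.43 kΩ.
Voltage divider: V = V_DC · (4.030 / 20.43) = 12.3 × 0.1973 = 2.426 mV.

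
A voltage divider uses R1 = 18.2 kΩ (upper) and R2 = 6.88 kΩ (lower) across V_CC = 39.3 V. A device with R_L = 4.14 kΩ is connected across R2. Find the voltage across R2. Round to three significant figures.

V_out ≈ 4.89 V

R2 ‖ R_L = (6.88 × 4.14)/(6.88 + 4.14) = 2.585 kΩ.
Voltage divider with the loaded lower leg: V_out = 39.3 × 2.585/(18.2 + 2.585) = 39.3 × 0.1244 = 4.887 V.
(Unloaded it would be 10.8 V; the load pulls it down.)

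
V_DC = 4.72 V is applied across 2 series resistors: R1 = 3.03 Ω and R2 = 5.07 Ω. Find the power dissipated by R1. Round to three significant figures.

P ≈ 1.03 W

ΣR = 8.100 Ω → I = 4.72/8.100 = 0.5827 A.
P(R1) = I²·R1 = (0.5827)² × 3.03 = 1.029 W.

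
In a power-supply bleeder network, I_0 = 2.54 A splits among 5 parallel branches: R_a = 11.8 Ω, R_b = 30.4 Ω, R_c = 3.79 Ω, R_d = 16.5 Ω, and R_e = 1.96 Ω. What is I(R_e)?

I ≈ 1.36 A

Total conductance ΣG = 1/11.8 + 1/30.4 + 1/3.79 + 1/16.5 + 1/1.96 = 0.9523 (units of 1/Ω).
R_e takes the fraction G_k/ΣG = 0.5102/0.9523 = 0.5358, so I = 2.54 × 0.5358 = 1.361 A.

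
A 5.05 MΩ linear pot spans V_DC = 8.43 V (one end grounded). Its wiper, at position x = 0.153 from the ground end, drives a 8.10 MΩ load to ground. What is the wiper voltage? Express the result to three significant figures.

V_out ≈ 1.19 V

The pot divides into 4.277 MΩ above the wiper and 0.7726 MΩ below.
(x·R_p) ‖ R_L = 0.7054 MΩ.
Then V_out = V_DC · 0.7054/(4.277 + 0.7054) = 1.193 V.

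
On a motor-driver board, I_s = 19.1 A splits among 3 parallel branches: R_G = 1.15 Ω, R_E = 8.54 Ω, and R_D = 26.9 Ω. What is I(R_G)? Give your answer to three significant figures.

Conductances: ΣG = 1/1.15 + 1/8.54 + 1/26.9 = 1.024 (1/Ω).
By the current-divider rule, I = I_s · G_k/ΣG = 19.1 × 0.8493 = 16.22 A.

I ≈ 16.2 A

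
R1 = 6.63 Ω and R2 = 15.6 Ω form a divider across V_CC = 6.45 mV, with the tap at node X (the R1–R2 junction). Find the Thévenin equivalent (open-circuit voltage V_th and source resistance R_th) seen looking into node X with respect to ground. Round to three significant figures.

With X open, the divider is unloaded: V_th = 6.45 × 15.6/22.23 = 4.526 mV.
Zeroing V_CC shorts the top of R1 to ground, so R_th = R1 ‖ R2 = 4.653 Ω.

V_th ≈ 4.53 mV, R_th ≈ 4.65 Ω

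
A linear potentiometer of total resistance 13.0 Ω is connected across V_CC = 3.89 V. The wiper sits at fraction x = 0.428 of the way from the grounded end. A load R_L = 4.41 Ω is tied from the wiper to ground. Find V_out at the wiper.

The pot divides into 7.436 Ω above the wiper and 5.564 Ω below.
R_L loads the lower segment: effective lower R = 2.460 Ω.
V_out = 3.89 × 2.460/(7.436 + 2.460) = 0.9670 V.

V_out ≈ 0.967 V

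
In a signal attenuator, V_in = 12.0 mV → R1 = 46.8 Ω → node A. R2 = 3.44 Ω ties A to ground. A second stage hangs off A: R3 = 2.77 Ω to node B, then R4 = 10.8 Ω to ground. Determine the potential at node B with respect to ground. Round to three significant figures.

The second stage (R3 + R4 = 13.57 Ω) loads node A in parallel with R2.
R2 ‖ (R3+R4) = 2.744 Ω.
V_A = 12.0 × 2.744/(46.8 + 2.744) = 0.6647 mV.
Then the unloaded second divider: V_B = V_A × R4/(R3+R4) = 0.6647 × 0.7959 = 0.5290 mV.

V_B ≈ 0.529 mV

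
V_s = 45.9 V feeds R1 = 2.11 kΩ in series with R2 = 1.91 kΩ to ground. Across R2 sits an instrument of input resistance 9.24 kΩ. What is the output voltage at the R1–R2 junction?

V_out ≈ 19.7 V

R2 ‖ R_L = (1.91 × 9.24)/(1.91 + 9.24) = 1.583 kΩ.
Now apply the divider: V_out = 45.9 × 0.4286 = 19.67 V.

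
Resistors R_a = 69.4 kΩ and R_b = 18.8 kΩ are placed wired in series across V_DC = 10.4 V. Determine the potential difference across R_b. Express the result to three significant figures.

V ≈ 2.22 V

Total series resistance ΣR = 69.4 + 18.8 = 88.20 kΩ.
By the voltage-divider rule, V = 10.4 × 18.80/88.20 = 2.217 V.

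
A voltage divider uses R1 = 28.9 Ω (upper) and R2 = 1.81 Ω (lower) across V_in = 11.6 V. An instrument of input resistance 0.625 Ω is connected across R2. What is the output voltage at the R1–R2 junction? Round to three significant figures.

V_out ≈ 0.184 V

The load sits in parallel with R2, giving an effective lower resistance R2' = R2·R_L/(R2+R_L) = 0.4646 Ω.
Now apply the divider: V_out = 11.6 × 0.01582 = 0.1835 V.
(Unloaded it would be 0.684 V; the load pulls it down.)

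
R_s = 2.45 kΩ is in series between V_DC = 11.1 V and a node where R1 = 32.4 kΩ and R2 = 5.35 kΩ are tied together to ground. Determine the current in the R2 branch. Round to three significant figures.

Parallel bank: R_p = 1/(1/32.4 + 1/5.35) = 4.592 kΩ.
V_A = 11.1 × 4.592/7.042 = 7.238 V.
I(R2) = V_A / R2 = 7.238/5.35 = 1.353 mA.

I ≈ 1.35 mA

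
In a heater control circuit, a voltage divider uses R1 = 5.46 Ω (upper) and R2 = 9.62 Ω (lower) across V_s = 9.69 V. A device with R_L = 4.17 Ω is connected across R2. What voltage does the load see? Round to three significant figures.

First combine the lower leg with the load: R2 ‖ R_L = 2.909 Ω.
Voltage divider with the loaded lower leg: V_out = 9.69 × 2.909/(5.46 + 2.909) = 9.69 × 0.3476 = 3.368 V.
(Unloaded it would be 6.18 V; the load pulls it down.)

V_out ≈ 3.37 V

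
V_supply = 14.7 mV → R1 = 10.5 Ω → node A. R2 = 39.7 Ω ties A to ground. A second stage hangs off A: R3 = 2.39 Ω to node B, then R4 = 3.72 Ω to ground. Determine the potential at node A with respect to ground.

Looking into the second stage from A: R3 + R4 = 6.110 Ω appears in parallel with R2.
Effective lower resistance at A: R2 ‖ 6.110 = 5.295 Ω.
First divider: V_A = V_supply · 5.295/(10.5 + 5.295) = 4.928 mV.

V_A ≈ 4.93 mV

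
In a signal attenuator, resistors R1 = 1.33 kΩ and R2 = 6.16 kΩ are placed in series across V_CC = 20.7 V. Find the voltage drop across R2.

V ≈ 17.0 V

Total series resistance ΣR = 1.33 + 6.16 = 7.490 kΩ.
V = V_CC · R/ΣR = 20.7 × 0.8224 = 17.02 V.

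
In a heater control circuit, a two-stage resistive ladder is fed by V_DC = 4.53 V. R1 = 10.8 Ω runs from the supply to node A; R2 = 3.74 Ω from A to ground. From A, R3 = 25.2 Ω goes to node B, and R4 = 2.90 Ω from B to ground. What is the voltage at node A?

The second stage (R3 + R4 = 28.10 Ω) loads node A in parallel with R2.
Effective lower resistance at A: R2 ‖ 28.10 = 3.301 Ω.
V_A = 4.53 × 3.301/(10.8 + 3.301) = 1.060 V.

V_A ≈ 1.06 V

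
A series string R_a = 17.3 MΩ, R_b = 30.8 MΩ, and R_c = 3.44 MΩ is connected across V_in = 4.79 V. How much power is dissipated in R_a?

Series current I = V_in/ΣR = 4.79/51.54 = 0.09294 µA.
V(R_a) = I·R = 1.608 V; P = V·I = 1.608 × 0.09294 = 0.1494 µW.

P ≈ 0.149 µW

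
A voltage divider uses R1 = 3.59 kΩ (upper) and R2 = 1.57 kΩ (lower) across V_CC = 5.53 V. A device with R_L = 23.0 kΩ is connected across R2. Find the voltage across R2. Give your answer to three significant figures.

V_out ≈ 1.61 V

The load sits in parallel with R2, giving an effective lower resistance R2' = R2·R_L/(R2+R_L) = 1.470 kΩ.
Voltage divider with the loaded lower leg: V_out = 5.53 × 1.470/(3.59 + 1.470) = 5.53 × 0.2905 = 1.606 V.
(Unloaded it would be 1.68 V; the load pulls it down.)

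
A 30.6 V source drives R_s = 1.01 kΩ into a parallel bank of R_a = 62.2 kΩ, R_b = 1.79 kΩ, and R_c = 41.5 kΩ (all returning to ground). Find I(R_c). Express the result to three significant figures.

I ≈ 0.459 mA

Combine the parallel branches: R_p = (1/62.2 + 1/1.79 + 1/41.5)⁻¹ = 1.670 kΩ.
V_A = 30.6 × 1.670/2.680 = 19.07 V.
Branch current I = V_A/R_c = 19.07/41.5 = 0.4595 mA.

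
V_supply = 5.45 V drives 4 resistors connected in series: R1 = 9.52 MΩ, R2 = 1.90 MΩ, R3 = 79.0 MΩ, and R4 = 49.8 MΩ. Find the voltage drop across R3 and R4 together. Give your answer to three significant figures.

V ≈ 5.01 V

Series total: ΣR = 9.52 + 1.90 + 79.0 + 49.8 = 140.2 MΩ.
R_{R3..R4} = 79.0 + 49.8 = 128.8 MΩ.
By the voltage-divider rule, V = 5.45 × 128.8/140.2 = 5.006 V.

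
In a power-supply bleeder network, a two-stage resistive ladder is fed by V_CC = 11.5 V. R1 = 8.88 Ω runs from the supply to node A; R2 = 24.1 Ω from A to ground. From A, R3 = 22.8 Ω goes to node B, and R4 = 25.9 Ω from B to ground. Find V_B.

The second stage (R3 + R4 = 48.70 Ω) loads node A in parallel with R2.
Effective lower resistance at A: R2 ‖ 48.70 = 16.12 Ω.
So V_A = 11.5 × 0.6448 = 7.416 V.
V_B = V_A × 0.5318 = 3.944 V.

V_B ≈ 3.94 V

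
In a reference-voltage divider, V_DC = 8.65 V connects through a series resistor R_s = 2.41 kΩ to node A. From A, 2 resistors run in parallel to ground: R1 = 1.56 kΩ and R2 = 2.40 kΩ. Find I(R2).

Combine the parallel branches: R_p = (1/1.56 + 1/2.40)⁻¹ = 0.9455 kΩ.
V_A by voltage divider: V_A = 8.65 × 0.9455/(2.41 + 0.9455) = 2.437 V.
I(R2) = V_A / R2 = 2.437/2.40 = 1.016 mA.
(Equivalently: I_total = 2.578 mA, then current-divider fraction G_k/ΣG = 0.3939.)

I ≈ 1.02 mA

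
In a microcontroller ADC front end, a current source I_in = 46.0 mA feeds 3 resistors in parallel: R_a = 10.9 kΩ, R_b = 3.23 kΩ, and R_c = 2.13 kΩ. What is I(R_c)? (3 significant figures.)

I ≈ 24.8 mA

Conductances: ΣG = 1/10.9 + 1/3.23 + 1/2.13 = 0.8708 (1/kΩ).
Current divider: I(R_c) = I_in · G_k/ΣG = 46.0 × (0.4695/0.8708) = 46.0 × 0.5391 = 24.80 mA.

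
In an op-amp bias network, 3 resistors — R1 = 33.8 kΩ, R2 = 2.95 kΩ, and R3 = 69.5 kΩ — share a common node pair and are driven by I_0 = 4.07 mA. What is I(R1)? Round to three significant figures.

I ≈ 0.314 mA

ΣG = 1/33.8 + 1/2.95 + 1/69.5 = 0.3830.
By the current-divider rule, I = I_0 · G_k/ΣG = 4.07 × 0.07726 = 0.3144 mA.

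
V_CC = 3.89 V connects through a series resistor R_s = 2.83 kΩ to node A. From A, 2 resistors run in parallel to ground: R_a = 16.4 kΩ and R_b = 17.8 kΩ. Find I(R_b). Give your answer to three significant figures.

Combine the parallel branches: R_p = (1/16.4 + 1/17.8)⁻¹ = 8.536 kΩ.
V_A by voltage divider: V_A = 3.89 × 8.536/(2.83 + 8.536) = 2.921 V.
I(R_b) = V_A / R_b = 2.921/17.8 = 0.1641 mA.
(Equivalently: I_total = 0.3423 mA, then current-divider fraction G_k/ΣG = 0.4795.)

I ≈ 0.164 mA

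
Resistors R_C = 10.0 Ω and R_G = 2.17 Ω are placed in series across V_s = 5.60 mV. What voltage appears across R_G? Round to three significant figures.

V ≈ 0.999 mV

ΣR = 10.0 + 2.17 = 12.17 Ω.
V = V_s · R/ΣR = 5.60 × 0.1783 = 0.9985 mV.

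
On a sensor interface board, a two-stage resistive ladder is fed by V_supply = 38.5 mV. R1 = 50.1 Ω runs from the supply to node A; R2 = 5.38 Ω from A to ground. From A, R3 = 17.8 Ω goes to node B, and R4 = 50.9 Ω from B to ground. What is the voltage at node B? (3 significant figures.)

V_B ≈ 2.58 mV

The second stage (R3 + R4 = 68.70 Ω) loads node A in parallel with R2.
Effective lower resistance at A: R2 ‖ 68.70 = 4.989 Ω.
V_A = 38.5 × 4.989/(50.1 + 4.989) = 3.487 mV.
V_B = V_A × 0.7409 = 2.583 mV.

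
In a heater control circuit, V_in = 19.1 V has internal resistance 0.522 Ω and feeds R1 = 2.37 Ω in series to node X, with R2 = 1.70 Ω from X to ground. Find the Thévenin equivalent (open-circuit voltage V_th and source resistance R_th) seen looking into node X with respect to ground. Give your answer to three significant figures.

V_th ≈ 7.07 V, R_th ≈ 1.07 Ω

R1' = 0.522 + 2.37 = 2.892 Ω (source resistance + R1).
V_th is the unloaded tap voltage: V_in · R2/(R1'+R2) = 19.1 × 0.3702 = 7.071 V.
With V_in suppressed (replaced by a short), R_th = R1' ‖ R2 = (2.892 × 1.70)/(2.892 + 1.70) = 1.071 Ω.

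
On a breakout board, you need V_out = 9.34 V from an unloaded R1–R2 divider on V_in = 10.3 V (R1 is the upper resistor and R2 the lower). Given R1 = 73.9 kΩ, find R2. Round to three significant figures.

The divider ratio is R2/(R1+R2) = 9.34/10.3 = 0.9068.
Rearranging, R2 = R1·k/(1−k) = 73.9 × 9.729 = 719.0 kΩ.

R2 ≈ 719 kΩ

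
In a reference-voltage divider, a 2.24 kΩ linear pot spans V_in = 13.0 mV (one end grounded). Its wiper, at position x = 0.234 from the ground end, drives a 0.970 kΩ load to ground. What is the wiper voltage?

V_out ≈ 2.15 mV

Lower segment x·R_p = 0.5242 kΩ; upper segment (1−x)·R_p = 1.716 kΩ.
Lower segment in parallel with the load: 0.5242 ‖ 0.970 = 0.3403 kΩ.
Loaded-divider output: V_out = 13.0 × 0.1655 = 2.151 mV.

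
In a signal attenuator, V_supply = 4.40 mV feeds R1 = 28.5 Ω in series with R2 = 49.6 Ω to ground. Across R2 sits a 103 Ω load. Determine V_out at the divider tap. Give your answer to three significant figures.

V_out ≈ 2.38 mV

The load sits in parallel with R2, giving an effective lower resistance R2' = R2·R_L/(R2+R_L) = 33.48 Ω.
Now apply the divider: V_out = 4.40 × 0.5402 = 2.377 mV.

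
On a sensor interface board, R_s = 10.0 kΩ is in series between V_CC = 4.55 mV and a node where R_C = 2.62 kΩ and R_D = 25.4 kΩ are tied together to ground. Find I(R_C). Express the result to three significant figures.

Equivalent of the parallel group: R_p = 2.375 kΩ.
V_A = 4.55 × 2.375/12.38 = 0.8732 mV.
Branch current I = V_A/R_C = 0.8732/2.62 = 0.3333 µA.

I ≈ 0.333 µA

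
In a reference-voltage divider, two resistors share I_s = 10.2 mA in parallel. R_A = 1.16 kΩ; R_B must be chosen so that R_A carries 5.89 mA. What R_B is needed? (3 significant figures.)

The fraction through R_A equals R_B/(R_A+R_B).
5.89/10.2 = R_B/(R_A + R_B) → R_B = R_A · (0.5775)/(1 − 0.5775) = 1.16 × 1.367 = 1.585 kΩ.

R_B ≈ 1.59 kΩ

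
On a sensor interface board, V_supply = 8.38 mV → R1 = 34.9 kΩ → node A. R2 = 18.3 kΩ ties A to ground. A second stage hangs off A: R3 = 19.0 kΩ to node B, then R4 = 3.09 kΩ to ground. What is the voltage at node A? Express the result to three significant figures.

V_A ≈ 1.87 mV

The second stage (R3 + R4 = 22.09 kΩ) loads node A in parallel with R2.
Effective lower resistance at A: R2 ‖ 22.09 = 10.01 kΩ.
First divider: V_A = V_supply · 10.01/(34.9 + 10.01) = 1.868 mV.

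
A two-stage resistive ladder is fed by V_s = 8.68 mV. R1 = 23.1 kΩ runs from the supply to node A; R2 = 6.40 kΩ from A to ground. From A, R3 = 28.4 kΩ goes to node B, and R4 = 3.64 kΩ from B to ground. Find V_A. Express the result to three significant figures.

Looking into the second stage from A: R3 + R4 = 32.04 kΩ appears in parallel with R2.
R2 ‖ (R3+R4) = 5.334 kΩ.
So V_A = 8.68 × 0.1876 = 1.628 mV.

V_A ≈ 1.63 mV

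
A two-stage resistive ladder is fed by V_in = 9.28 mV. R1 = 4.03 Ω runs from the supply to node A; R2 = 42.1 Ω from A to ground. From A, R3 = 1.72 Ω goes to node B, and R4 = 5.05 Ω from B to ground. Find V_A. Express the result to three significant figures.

Looking into the second stage from A: R3 + R4 = 6.770 Ω appears in parallel with R2.
Effective lower resistance at A: R2 ‖ 6.770 = 5.832 Ω.
First divider: V_A = V_in · 5.832/(4.03 + 5.832) = 5.488 mV.

V_A ≈ 5.49 mV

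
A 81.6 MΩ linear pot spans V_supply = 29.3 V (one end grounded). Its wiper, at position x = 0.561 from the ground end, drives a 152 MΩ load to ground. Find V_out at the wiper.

The pot divides into 35.82 MΩ above the wiper and 45.78 MΩ below.
R_L loads the lower segment: effective lower R = 35.18 MΩ.
Loaded-divider output: V_out = 29.3 × 0.4955 = 14.52 V.
(Unloaded: V_out = x·V_supply = 16.4 V.)

V_out ≈ 14.5 V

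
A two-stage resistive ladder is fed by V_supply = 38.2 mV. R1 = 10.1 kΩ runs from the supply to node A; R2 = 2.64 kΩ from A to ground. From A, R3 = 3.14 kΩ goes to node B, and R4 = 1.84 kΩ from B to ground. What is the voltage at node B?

Node A sees R2 in parallel with the series input of stage 2, R3 + R4 = 4.980 kΩ.
R2 ‖ (R3+R4) = 1.725 kΩ.
First divider: V_A = V_supply · 1.725/(10.1 + 1.725) = 5.573 mV.
V_B = V_A × 0.3695 = 2.059 mV.

V_B ≈ 2.06 mV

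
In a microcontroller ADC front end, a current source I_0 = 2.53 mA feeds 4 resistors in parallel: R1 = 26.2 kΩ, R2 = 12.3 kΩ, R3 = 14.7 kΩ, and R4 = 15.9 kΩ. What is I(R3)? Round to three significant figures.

I ≈ 0.687 mA

Conductances: ΣG = 1/26.2 + 1/12.3 + 1/14.7 + 1/15.9 = 0.2504 (1/kΩ).
Current divider: I(R3) = I_0 · G_k/ΣG = 2.53 × (0.06803/0.2504) = 2.53 × 0.2717 = 0.6874 mA.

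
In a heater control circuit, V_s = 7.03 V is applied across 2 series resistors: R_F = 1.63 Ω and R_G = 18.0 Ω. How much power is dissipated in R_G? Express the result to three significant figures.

P ≈ 2.31 W

The common current is I = 7.03/19.63 = 0.3581 A.
P(R_G) = I²·R_G = (0.3581)² × 18.0 = 2.309 W.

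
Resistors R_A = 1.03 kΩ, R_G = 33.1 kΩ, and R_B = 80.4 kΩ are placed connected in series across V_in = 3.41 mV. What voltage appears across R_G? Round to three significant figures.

Series total: ΣR = 1.03 + 33.1 + 80.4 = 114.5 kΩ.
Voltage divider: V = V_in · (33.10 / 114.5) = 3.41 × 0.2890 = 0.9855 mV.

V ≈ 0.986 mV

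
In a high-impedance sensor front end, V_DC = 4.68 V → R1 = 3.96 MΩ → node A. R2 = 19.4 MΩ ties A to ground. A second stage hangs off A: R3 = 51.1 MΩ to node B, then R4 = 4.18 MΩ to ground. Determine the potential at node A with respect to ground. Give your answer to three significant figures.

Looking into the second stage from A: R3 + R4 = 55.28 MΩ appears in parallel with R2.
Effective lower resistance at A: R2 ‖ 55.28 = 14.36 MΩ.
So V_A = 4.68 × 0.7838 = 3.668 V.

V_A ≈ 3.67 V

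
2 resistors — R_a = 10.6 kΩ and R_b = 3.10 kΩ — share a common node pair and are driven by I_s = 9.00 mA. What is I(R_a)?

I ≈ 2.04 mA

Two-branch current divider: I_k = I_s · R_other/(R_1 + R_2).
So I = 9.00 × 3.10/13.70 = 2.036 mA.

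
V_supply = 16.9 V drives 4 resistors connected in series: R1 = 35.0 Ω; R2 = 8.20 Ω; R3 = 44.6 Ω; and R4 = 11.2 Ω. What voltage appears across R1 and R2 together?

Series total: ΣR = 35.0 + 8.20 + 44.6 + 11.2 = 99.00 Ω.
R_{R1..R2} = 35.0 + 8.20 = 43.20 Ω.
Voltage divider: V = V_supply · (43.20 / 99.00) = 16.9 × 0.4364 = 7.375 V.

V ≈ 7.37 V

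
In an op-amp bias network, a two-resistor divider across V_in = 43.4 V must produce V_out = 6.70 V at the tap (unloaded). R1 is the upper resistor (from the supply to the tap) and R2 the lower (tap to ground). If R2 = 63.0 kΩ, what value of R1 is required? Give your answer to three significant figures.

Required fraction k = V_out/V_in = 0.1544.
R1 = R2·(1/k − 1) = 63.0 × 5.478 = 345.1 kΩ.

R1 ≈ 345 kΩ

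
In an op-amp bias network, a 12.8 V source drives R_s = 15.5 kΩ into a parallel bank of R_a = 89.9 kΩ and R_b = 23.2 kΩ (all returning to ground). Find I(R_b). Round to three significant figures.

Parallel bank: R_p = 1/(1/89.9 + 1/23.2) = 18.44 kΩ.
V_A by voltage divider: V_A = 12.8 × 18.44/(15.5 + 18.44) = 6.955 V.
Branch current I = V_A/R_b = 6.955/23.2 = 0.2998 mA.
(Check via current divider: I_total = 0.3771 mA; share G_k/ΣG = 0.7949 → same result.)

I ≈ 0.300 mA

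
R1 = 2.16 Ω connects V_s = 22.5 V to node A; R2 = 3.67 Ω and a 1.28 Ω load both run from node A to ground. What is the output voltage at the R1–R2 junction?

V_out ≈ 6.87 V

First combine the lower leg with the load: R2 ‖ R_L = 0.9490 Ω.
Now apply the divider: V_out = 22.5 × 0.3052 = 6.868 V.
(Unloaded it would be 14.2 V; the load pulls it down.)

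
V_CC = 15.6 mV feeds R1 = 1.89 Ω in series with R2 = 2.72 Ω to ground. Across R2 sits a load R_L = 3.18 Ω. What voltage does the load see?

First combine the lower leg with the load: R2 ‖ R_L = 1.466 Ω.
Now apply the divider: V_out = 15.6 × 0.4368 = 6.815 mV.
(Unloaded it would be 9.20 mV; the load pulls it down.)

V_out ≈ 6.81 mV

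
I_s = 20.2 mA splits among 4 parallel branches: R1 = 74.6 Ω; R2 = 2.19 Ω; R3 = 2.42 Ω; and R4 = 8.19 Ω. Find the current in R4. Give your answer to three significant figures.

I ≈ 2.45 mA

Conductances: ΣG = 1/74.6 + 1/2.19 + 1/2.42 + 1/8.19 = 1.005 (1/Ω).
By the current-divider rule, I = I_s · G_k/ΣG = 20.2 × 0.1215 = 2.453 mA.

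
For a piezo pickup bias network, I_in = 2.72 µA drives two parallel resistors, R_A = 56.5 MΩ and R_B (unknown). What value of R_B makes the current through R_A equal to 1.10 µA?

Two-branch current divider: I_A = I_in · R_B/(R_A + R_B).
1.10/2.72 = R_B/(R_A + R_B) → R_B = R_A · (0.4044)/(1 − 0.4044) = 56.5 × 0.6790 = 38.36 MΩ.

R_B ≈ 38.4 MΩ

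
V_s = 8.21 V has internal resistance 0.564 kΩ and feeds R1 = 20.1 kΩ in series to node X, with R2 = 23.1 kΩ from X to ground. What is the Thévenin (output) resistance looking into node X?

R_th ≈ 10.9 kΩ

R1' = 0.564 + 20.1 = 20.66 kΩ (source resistance + R1).
Zeroing V_s shorts the top of R1' to ground, so R_th = R1' ‖ R2 = 10.91 kΩ.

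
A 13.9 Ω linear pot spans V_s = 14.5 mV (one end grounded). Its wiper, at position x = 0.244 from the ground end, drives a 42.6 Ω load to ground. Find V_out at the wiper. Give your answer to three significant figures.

Split the track: R_lower = x·R_p = 3.392 Ω, R_upper = (1−x)·R_p = 10.51 Ω.
Lower segment in parallel with the load: 3.392 ‖ 42.6 = 3.141 Ω.
Loaded-divider output: V_out = 14.5 × 0.2301 = 3.337 mV.
(Unloaded: V_out = x·V_s = 3.54 mV.)

V_out ≈ 3.34 mV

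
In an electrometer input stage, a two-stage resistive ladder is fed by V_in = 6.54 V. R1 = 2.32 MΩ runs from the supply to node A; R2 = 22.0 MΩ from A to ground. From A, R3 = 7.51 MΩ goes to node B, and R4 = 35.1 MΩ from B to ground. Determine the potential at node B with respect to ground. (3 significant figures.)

The second stage (R3 + R4 = 42.61 MΩ) loads node A in parallel with R2.
Effective lower resistance at A: R2 ‖ 42.61 = 14.51 MΩ.
First divider: V_A = V_in · 14.51/(2.32 + 14.51) = 5.638 V.
Stage 2 is unloaded, so V_B = V_A · R4/(R3+R4) = 5.638 × 35.1/42.61 = 4.645 V.

V_B ≈ 4.64 V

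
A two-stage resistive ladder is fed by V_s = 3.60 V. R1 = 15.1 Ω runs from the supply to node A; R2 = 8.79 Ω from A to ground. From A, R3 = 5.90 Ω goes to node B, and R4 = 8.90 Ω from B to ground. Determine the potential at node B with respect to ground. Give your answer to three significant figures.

V_B ≈ 0.579 V

Looking into the second stage from A: R3 + R4 = 14.80 Ω appears in parallel with R2.
Effective lower resistance at A: R2 ‖ 14.80 = 5.515 Ω.
V_A = 3.60 × 5.515/(15.1 + 5.515) = 0.9630 V.
Stage 2 is unloaded, so V_B = V_A · R4/(R3+R4) = 0.9630 × 8.90/14.80 = 0.5791 V.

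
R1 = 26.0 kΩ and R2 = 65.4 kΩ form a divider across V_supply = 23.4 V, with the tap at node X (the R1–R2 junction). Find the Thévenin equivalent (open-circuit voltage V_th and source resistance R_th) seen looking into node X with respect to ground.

V_th ≈ 16.7 V, R_th ≈ 18.6 kΩ

Open-circuit (no load on X): V_th = V_supply · R2/(R1 + R2) = 23.4 × 65.4/(26.00 + 65.4) = 16.74 V.
Looking into X with the source shorted: R_th = R1·R2/(R1+R2) = 26.00 × 65.4/91.40 = 18.60 kΩ.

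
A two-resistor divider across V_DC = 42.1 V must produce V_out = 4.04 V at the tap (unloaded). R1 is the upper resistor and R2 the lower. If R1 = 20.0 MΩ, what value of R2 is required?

R2 ≈ 2.12 MΩ

The divider ratio is R2/(R1+R2) = 4.04/42.1 = 0.09596.
So R2 = R1 · V_out/(V_DC − V_out) = 20.0 × 4.04/(42.1 − 4.04) = 20.0 × 0.1061 = 2.123 MΩ.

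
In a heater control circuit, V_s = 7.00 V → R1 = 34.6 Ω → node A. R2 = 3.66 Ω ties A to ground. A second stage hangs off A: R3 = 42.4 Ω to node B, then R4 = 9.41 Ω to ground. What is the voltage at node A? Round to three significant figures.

Looking into the second stage from A: R3 + R4 = 51.81 Ω appears in parallel with R2.
R2 ‖ (R3+R4) = 3.419 Ω.
First divider: V_A = V_s · 3.419/(34.6 + 3.419) = 0.6294 V.

V_A ≈ 0.629 V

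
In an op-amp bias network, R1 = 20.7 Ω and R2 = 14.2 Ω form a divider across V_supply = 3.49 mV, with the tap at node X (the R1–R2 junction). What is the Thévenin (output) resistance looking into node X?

R_th ≈ 8.42 Ω

With V_supply suppressed (replaced by a short), R_th = R1 ‖ R2 = (20.70 × 14.2)/(20.70 + 14.2) = 8.422 Ω.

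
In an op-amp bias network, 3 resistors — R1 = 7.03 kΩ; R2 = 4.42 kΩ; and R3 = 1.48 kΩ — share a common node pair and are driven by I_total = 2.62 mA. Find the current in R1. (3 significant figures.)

ΣG = 1/7.03 + 1/4.42 + 1/1.48 = 1.044.
R1 takes the fraction G_k/ΣG = 0.1422/1.044 = 0.1362, so I = 2.62 × 0.1362 = 0.3569 mA.

I ≈ 0.357 mA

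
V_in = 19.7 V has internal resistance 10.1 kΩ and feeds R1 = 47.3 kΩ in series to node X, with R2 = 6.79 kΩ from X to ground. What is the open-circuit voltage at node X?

R1' = 10.1 + 47.3 = 57.40 kΩ (source resistance + R1).
V_th is the unloaded tap voltage: V_in · R2/(R1'+R2) = 19.7 × 0.1058 = 2.084 V.

V_th ≈ 2.08 V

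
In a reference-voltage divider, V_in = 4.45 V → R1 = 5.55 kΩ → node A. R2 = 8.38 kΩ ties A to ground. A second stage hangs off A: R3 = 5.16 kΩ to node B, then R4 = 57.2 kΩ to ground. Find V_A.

V_A ≈ 2.54 V

Node A sees R2 in parallel with the series input of stage 2, R3 + R4 = 62.36 kΩ.
R2 ‖ (R3+R4) = 7.387 kΩ.
V_A = 4.45 × 7.387/(5.55 + 7.387) = 2.541 V.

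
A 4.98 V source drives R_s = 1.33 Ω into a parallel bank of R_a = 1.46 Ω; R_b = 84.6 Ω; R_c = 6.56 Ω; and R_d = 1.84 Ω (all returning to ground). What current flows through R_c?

Parallel bank: R_p = 1/(1/1.46 + 1/84.6 + 1/6.56 + 1/1.84) = 0.7180 Ω.
V_A = 4.98 × 0.7180/2.048 = 1.746 V.
I(R_c) = V_A / R_c = 1.746/6.56 = 0.2662 A.
(Equivalently: I_total = 2.432 A, then current-divider fraction G_k/ΣG = 0.1095.)

I ≈ 0.266 A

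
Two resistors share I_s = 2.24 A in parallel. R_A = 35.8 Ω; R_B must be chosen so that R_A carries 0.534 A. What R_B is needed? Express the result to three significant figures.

The fraction through R_A equals R_B/(R_A+R_B).
0.534/2.24 = R_B/(R_A + R_B) → R_B = R_A · (0.2384)/(1 − 0.2384) = 35.8 × 0.3130 = 11.21 Ω.

R_B ≈ 11.2 Ω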